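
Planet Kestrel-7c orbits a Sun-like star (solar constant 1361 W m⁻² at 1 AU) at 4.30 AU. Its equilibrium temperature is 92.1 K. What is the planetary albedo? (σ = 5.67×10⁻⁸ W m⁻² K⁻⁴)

Flux at 4.30 AU: S = 1361/4.30² = 73.6 W m⁻².
From T_eq⁴ = S(1−A)/(4σ): 1−A = 4σT_eq⁴/S.
1−A = 4 × 5.67×10⁻⁸ × (92.1)⁴ / 73.6 = 0.222.

A ≈ 0.78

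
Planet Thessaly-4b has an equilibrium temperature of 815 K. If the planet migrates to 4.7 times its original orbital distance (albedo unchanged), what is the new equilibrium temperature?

T_eq ≈ 376 K

T_eq ∝ L^(1/4) · d^(−1/2).
T′ = 815 / 4.7^(1/2) = 376 K.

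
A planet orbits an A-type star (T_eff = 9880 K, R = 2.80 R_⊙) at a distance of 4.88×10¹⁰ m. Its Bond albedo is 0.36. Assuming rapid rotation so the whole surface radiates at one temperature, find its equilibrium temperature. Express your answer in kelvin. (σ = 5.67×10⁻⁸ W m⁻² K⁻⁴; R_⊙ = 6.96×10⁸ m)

R_⋆ = 2.80 × 6.96×10⁸ = 1.95×10⁹ m.
L = 4πR_⋆²σT_⋆⁴ = 4π(1.95×10⁹)² × 5.67×10⁻⁸ × (9880)⁴ = 2.58×10²⁸ W.
S = L/(4πd²) = 8.62×10⁵ W m⁻².
Energy balance: absorbed = emitted ⇒ πR²·S(1−A) = 4πR²·σT_eq⁴, so T_eq⁴ = S(1−A)/(4σ).
T_eq = [8.62×10⁵ × 0.64 / (4 × 5.67×10⁻⁸)]^(1/4) = (2.43×10¹²)^(1/4) = 1250 K.

T_eq ≈ 1250 K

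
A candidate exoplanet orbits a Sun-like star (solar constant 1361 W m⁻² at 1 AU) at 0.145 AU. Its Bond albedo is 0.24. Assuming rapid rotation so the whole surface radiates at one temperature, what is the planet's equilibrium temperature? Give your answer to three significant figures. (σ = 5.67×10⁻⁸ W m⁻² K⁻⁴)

Flux at 0.145 AU: S = 1361/0.145² = 6.47×10⁴ W m⁻².
Energy balance: absorbed = emitted ⇒ πR²·S(1−A) = 4πR²·σT_eq⁴, so T_eq⁴ = S(1−A)/(4σ).
T_eq = [6.47×10⁴ × 0.76 / (4 × 5.67×10⁻⁸)]^(1/4) = (2.17×10¹¹)^(1/4) = 682 K.

T_eq ≈ 682 K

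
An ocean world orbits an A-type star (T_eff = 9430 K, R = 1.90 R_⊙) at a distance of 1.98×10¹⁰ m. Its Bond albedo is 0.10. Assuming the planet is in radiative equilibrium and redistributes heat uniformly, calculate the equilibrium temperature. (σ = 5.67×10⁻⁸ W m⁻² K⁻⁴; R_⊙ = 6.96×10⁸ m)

T_eq ≈ 1680 K

R_⋆ = 1.90 × 6.96×10⁸ = 1.32×10⁹ m.
L = 4πR_⋆²σT_⋆⁴ = 4π(1.32×10⁹)² × 5.67×10⁻⁸ × (9430)⁴ = 9.85×10²⁷ W.
S = L/(4πd²) = 2.00×10⁶ W m⁻².
Energy balance: absorbed = emitted ⇒ πR²·S(1−A) = 4πR²·σT_eq⁴, so T_eq⁴ = S(1−A)/(4σ).
T_eq = [2.00×10⁶ × 0.90 / (4 × 5.67×10⁻⁸)]^(1/4) = (7.94×10¹²)^(1/4) = 1680 K.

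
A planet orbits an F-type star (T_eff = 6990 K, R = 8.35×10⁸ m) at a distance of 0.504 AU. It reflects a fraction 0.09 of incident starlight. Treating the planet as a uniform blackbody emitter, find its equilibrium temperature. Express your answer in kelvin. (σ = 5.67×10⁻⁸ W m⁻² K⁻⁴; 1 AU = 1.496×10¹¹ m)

d = 0.504 AU = 7.54×10¹⁰ m.
L = 4πR_⋆²σT_⋆⁴ = 4π(8.35×10⁸)² × 5.67×10⁻⁸ × (6990)⁴ = 1.19×10²⁷ W.
S = L/(4πd²) = 1.66×10⁴ W m⁻².
Energy balance: absorbed = emitted ⇒ πR²·S(1−A) = 4πR²·σT_eq⁴, so T_eq⁴ = S(1−A)/(4σ).
T_eq = [1.66×10⁴ × 0.91 / (4 × 5.67×10⁻⁸)]^(1/4) = (6.66×10¹⁰)^(1/4) = 508 K.

T_eq ≈ 508 K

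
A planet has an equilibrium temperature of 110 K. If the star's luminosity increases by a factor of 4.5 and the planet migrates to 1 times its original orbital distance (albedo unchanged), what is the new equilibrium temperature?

T_eq ∝ L^(1/4) · d^(−1/2).
T′ = 110 × 4.5^(1/4) / 1^(1/2) = 160 K.

T_eq ≈ 160 K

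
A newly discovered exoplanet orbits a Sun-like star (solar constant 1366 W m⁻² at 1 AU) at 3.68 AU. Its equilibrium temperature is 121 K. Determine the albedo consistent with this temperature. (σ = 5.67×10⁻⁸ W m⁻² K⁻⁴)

Flux at 3.68 AU: S = 1366/3.68² = 101 W m⁻².
From T_eq⁴ = S(1−A)/(4σ): 1−A = 4σT_eq⁴/S.
1−A = 4 × 5.67×10⁻⁸ × (121)⁴ / 101 = 0.482.

A ≈ 0.52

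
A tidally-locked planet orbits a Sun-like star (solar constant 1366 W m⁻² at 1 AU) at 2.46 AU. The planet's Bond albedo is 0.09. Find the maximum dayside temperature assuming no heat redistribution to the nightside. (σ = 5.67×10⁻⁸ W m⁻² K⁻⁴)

T_ss ≈ 245 K

Flux at 2.46 AU: S = 1366/2.46² = 226 W m⁻².
With no redistribution each surface element balances locally: S(1−A) = σT⁴.
T = [226 × 0.91 / 5.67×10⁻⁸]^(1/4) = (3.62×10⁹)^(1/4) = 245 K.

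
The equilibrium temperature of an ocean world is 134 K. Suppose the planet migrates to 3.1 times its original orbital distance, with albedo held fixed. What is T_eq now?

T_eq ≈ 76.1 K

T_eq ∝ L^(1/4) · d^(−1/2).
T′ = 134 / 3.1^(1/2) = 76.1 K.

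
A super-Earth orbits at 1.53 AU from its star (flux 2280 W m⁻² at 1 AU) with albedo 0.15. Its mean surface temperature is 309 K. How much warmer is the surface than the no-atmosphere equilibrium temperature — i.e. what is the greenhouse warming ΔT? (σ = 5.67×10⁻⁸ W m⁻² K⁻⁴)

S = 2280/1.53² = 974.0 W m⁻².
T_eq = [S(1−A)/(4σ)]^(1/4) = [974.0×0.85/(4×5.67×10⁻⁸)]^(1/4) = 245.8 K.
ΔT = T_surf − T_eq = 309 − 245.8.

ΔT ≈ 63.2 K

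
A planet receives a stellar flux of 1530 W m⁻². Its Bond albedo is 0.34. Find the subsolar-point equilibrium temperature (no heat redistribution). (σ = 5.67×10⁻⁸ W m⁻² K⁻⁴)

At the subsolar point the surface absorbs S(1−A) and emits σT⁴ per unit area — no factor of 4, since only the local patch is in balance.
T = [1530 × 0.66 / 5.67×10⁻⁸]^(1/4) = (1.78×10¹⁰)^(1/4) = 365 K.

T_ss ≈ 365 K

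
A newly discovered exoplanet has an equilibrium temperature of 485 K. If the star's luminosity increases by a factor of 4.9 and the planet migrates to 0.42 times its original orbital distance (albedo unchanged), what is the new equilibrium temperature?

T_eq ∝ L^(1/4) · d^(−1/2).
T′ = 485 × 4.9^(1/4) / 0.42^(1/2) = 1110 K.

T_eq ≈ 1110 K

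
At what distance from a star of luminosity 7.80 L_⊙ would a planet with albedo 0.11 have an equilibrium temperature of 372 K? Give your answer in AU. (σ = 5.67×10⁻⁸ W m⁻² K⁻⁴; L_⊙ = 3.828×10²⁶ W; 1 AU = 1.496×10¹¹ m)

d ≈ 1.47 AU

L = 7.80 × 3.828×10²⁶ = 2.99×10²⁷ W.
From T_eq⁴ = L(1−A)/(16πσd²): d = √[L(1−A)/(16πσT_eq⁴)].
d = √[2.99×10²⁷ × 0.89 / (16π × 5.67×10⁻⁸ × (372)⁴)] = 2.21×10¹¹ m = 1.47 AU.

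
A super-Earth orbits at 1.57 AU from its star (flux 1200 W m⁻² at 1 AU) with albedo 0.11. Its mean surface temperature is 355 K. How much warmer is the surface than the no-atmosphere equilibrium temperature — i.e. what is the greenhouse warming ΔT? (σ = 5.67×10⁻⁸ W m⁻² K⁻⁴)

ΔT ≈ 145.9 K

S = 1200/1.57² = 486.8 W m⁻².
T_eq = [S(1−A)/(4σ)]^(1/4) = [486.8×0.89/(4×5.67×10⁻⁸)]^(1/4) = 209.1 K.
ΔT = T_surf − T_eq = 355 − 209.1.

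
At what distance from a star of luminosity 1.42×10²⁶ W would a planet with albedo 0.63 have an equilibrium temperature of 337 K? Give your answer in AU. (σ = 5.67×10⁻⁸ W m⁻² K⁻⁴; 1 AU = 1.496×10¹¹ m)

d ≈ 0.253 AU

From T_eq⁴ = L(1−A)/(16πσd²): d = √[L(1−A)/(16πσT_eq⁴)].
d = √[1.42×10²⁶ × 0.37 / (16π × 5.67×10⁻⁸ × (337)⁴)] = 3.78×10¹⁰ m = 0.253 AU.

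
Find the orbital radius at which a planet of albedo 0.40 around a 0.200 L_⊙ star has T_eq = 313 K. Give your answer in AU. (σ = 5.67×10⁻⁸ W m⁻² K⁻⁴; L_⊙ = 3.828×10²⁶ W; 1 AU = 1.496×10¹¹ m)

d ≈ 0.274 AU

L = 0.200 × 3.828×10²⁶ = 7.66×10²⁵ W.
From T_eq⁴ = L(1−A)/(16πσd²): d = √[L(1−A)/(16πσT_eq⁴)].
d = √[7.66×10²⁵ × 0.60 / (16π × 5.67×10⁻⁸ × (313)⁴)] = 4.10×10¹⁰ m = 0.274 AU.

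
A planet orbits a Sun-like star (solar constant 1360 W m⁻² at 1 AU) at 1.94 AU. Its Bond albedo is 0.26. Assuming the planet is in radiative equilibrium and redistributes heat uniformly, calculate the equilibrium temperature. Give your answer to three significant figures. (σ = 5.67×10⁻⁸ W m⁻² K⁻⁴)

Flux at 1.94 AU: S = 1360/1.94² = 361 W m⁻².
Energy balance: absorbed = emitted ⇒ πR²·S(1−A) = 4πR²·σT_eq⁴, so T_eq⁴ = S(1−A)/(4σ).
T_eq = [361 × 0.74 / (4 × 5.67×10⁻⁸)]^(1/4) = (1.18×10⁹)^(1/4) = 185 K.

T_eq ≈ 185 K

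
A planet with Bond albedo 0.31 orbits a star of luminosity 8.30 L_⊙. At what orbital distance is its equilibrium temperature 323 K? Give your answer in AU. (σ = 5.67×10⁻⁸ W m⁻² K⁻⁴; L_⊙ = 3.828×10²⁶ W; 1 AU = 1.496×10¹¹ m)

d ≈ 1.78 AU

L = 8.30 × 3.828×10²⁶ = 3.18×10²⁷ W.
From T_eq⁴ = L(1−A)/(16πσd²): d = √[L(1−A)/(16πσT_eq⁴)].
d = √[3.18×10²⁷ × 0.69 / (16π × 5.67×10⁻⁸ × (323)⁴)] = 2.66×10¹¹ m = 1.78 AU.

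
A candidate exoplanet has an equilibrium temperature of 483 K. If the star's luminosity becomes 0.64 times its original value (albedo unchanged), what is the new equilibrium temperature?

T_eq ≈ 432 K

T_eq ∝ L^(1/4) · d^(−1/2).
T′ = 483 × 0.64^(1/4) = 432 K.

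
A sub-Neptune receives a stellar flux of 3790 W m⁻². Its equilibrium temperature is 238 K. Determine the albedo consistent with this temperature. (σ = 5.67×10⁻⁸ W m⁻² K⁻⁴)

A ≈ 0.81

From T_eq⁴ = S(1−A)/(4σ): 1−A = 4σT_eq⁴/S.
1−A = 4 × 5.67×10⁻⁸ × (238)⁴ / 3790 = 0.192.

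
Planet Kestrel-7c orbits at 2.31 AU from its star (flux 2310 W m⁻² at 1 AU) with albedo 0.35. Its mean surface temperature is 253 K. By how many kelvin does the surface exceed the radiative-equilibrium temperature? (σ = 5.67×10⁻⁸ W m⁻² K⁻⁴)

S = 2310/2.31² = 432.9 W m⁻².
T_eq = [S(1−A)/(4σ)]^(1/4) = [432.9×0.65/(4×5.67×10⁻⁸)]^(1/4) = 187.7 K.
ΔT = T_surf − T_eq = 253 − 187.7.

ΔT ≈ 65.3 K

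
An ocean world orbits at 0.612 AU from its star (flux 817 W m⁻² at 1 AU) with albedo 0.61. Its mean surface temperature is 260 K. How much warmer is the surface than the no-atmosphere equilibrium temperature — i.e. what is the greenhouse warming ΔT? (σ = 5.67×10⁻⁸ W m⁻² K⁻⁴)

ΔT ≈ 12.5 K

S = 817/0.612² = 2181 W m⁻².
T_eq = [S(1−A)/(4σ)]^(1/4) = [2181×0.39/(4×5.67×10⁻⁸)]^(1/4) = 247.5 K.
ΔT = T_surf − T_eq = 260 − 247.5.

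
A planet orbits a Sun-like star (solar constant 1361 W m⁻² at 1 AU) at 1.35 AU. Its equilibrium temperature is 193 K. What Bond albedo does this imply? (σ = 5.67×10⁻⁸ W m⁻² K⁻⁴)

Flux at 1.35 AU: S = 1361/1.35² = 747 W m⁻².
From T_eq⁴ = S(1−A)/(4σ): 1−A = 4σT_eq⁴/S.
1−A = 4 × 5.67×10⁻⁸ × (193)⁴ / 747 = 0.421.

A ≈ 0.58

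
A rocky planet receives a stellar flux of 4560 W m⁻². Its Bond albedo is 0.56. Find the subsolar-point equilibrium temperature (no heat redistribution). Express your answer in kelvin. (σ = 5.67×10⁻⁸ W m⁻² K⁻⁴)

At the subsolar point the surface absorbs S(1−A) and emits σT⁴ per unit area — no factor of 4, since only the local patch is in balance.
T = [4560 × 0.44 / 5.67×10⁻⁸]^(1/4) = (3.54×10¹⁰)^(1/4) = 434 K.

T_ss ≈ 434 K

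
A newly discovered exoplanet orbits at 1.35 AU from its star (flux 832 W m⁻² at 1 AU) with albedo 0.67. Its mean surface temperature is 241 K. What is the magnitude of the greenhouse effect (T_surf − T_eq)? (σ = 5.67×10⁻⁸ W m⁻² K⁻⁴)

S = 832/1.35² = 456.5 W m⁻².
T_eq = [S(1−A)/(4σ)]^(1/4) = [456.5×0.33/(4×5.67×10⁻⁸)]^(1/4) = 160.5 K.
ΔT = T_surf − T_eq = 241 − 160.5.

ΔT ≈ 80.5 K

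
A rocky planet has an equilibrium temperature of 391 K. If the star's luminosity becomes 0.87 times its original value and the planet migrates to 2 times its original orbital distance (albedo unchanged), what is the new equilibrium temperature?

T_eq ≈ 267 K

T_eq ∝ L^(1/4) · d^(−1/2).
T′ = 391 × 0.87^(1/4) / 2^(1/2) = 267 K.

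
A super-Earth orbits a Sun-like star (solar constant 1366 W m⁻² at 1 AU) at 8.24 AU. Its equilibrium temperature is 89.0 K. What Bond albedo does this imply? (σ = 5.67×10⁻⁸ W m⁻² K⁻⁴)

Flux at 8.24 AU: S = 1366/8.24² = 20.1 W m⁻².
From T_eq⁴ = S(1−A)/(4σ): 1−A = 4σT_eq⁴/S.
1−A = 4 × 5.67×10⁻⁸ × (89.0)⁴ / 20.1 = 0.707.

A ≈ 0.29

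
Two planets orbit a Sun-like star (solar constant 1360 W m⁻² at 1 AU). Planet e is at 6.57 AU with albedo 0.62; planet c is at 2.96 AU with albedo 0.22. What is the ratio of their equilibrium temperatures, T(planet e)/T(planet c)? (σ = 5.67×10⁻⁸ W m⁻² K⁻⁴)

T_eq = [S₀(1−A)/(4σd²)]^(1/4), so T ∝ (1−A)^(1/4) / √d.
T₁ = [1360×0.38/(4×5.67×10⁻⁸×6.57²)]^(1/4) = 85.24 K.
T₂ = [1360×0.78/(4×5.67×10⁻⁸×2.96²)]^(1/4) = 152.00 K.

T₁/T₂ ≈ 0.561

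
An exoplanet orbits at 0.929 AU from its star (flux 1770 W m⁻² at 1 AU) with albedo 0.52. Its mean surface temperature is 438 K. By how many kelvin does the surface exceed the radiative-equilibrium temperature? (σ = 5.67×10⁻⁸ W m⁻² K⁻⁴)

S = 1770/0.929² = 2051 W m⁻².
T_eq = [S(1−A)/(4σ)]^(1/4) = [2051×0.48/(4×5.67×10⁻⁸)]^(1/4) = 256.7 K.
ΔT = T_surf − T_eq = 438 − 256.7.

ΔT ≈ 181.3 K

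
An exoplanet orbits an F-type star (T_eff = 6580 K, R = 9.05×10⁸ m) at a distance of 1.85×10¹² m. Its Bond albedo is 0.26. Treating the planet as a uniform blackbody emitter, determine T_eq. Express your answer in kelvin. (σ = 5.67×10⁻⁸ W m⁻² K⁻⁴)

T_eq ≈ 95.4 K

L = 4πR_⋆²σT_⋆⁴ = 4π(9.05×10⁸)² × 5.67×10⁻⁸ × (6580)⁴ = 1.09×10²⁷ W.
S = L/(4πd²) = 25.4 W m⁻².
Energy balance: absorbed = emitted ⇒ πR²·S(1−A) = 4πR²·σT_eq⁴, so T_eq⁴ = S(1−A)/(4σ).
T_eq = [25.4 × 0.74 / (4 × 5.67×10⁻⁸)]^(1/4) = (8.30×10⁷)^(1/4) = 95.4 K.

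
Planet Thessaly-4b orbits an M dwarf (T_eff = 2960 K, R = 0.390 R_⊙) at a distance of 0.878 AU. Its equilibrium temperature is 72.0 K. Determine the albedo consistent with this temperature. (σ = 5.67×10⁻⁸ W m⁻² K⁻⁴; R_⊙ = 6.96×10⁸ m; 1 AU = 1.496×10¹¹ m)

A ≈ 0.67

R_⋆ = 0.390 × 6.96×10⁸ = 2.71×10⁸ m.
d = 0.878 AU = 1.31×10¹¹ m.
L = 4πR_⋆²σT_⋆⁴ = 4π(2.71×10⁸)² × 5.67×10⁻⁸ × (2960)⁴ = 4.03×10²⁴ W.
S = L/(4πd²) = 18.6 W m⁻².
From T_eq⁴ = S(1−A)/(4σ): 1−A = 4σT_eq⁴/S.
1−A = 4 × 5.67×10⁻⁸ × (72.0)⁴ / 18.6 = 0.328.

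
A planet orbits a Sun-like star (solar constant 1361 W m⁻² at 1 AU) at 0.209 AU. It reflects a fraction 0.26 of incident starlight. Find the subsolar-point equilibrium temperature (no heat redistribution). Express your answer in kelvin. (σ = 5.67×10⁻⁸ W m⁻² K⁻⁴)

T_ss ≈ 799 K

Flux at 0.209 AU: S = 1361/0.209² = 3.12×10⁴ W m⁻².
At the subsolar point the surface absorbs S(1−A) and emits σT⁴ per unit area — no factor of 4, since only the local patch is in balance.
T = [3.12×10⁴ × 0.74 / 5.67×10⁻⁸]^(1/4) = (4.07×10¹¹)^(1/4) = 799 K.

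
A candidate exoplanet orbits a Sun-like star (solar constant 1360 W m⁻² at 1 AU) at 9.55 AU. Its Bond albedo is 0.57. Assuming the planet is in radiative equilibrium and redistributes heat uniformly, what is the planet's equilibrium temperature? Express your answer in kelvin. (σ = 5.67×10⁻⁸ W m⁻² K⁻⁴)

T_eq ≈ 72.9 K

Flux at 9.55 AU: S = 1360/9.55² = 14.9 W m⁻².
Energy balance: absorbed = emitted ⇒ πR²·S(1−A) = 4πR²·σT_eq⁴, so T_eq⁴ = S(1−A)/(4σ).
T_eq = [14.9 × 0.43 / (4 × 5.67×10⁻⁸)]^(1/4) = (2.83×10⁷)^(1/4) = 72.9 K.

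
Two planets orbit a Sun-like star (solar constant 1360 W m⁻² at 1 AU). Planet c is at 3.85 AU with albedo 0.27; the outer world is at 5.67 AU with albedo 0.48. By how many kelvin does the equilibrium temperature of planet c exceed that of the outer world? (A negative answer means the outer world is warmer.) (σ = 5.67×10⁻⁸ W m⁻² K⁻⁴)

T_eq = [S₀(1−A)/(4σd²)]^(1/4), so T ∝ (1−A)^(1/4) / √d.
T₁ = [1360×0.73/(4×5.67×10⁻⁸×3.85²)]^(1/4) = 131.09 K.
T₂ = [1360×0.52/(4×5.67×10⁻⁸×5.67²)]^(1/4) = 99.24 K.

ΔT ≈ 31.9 K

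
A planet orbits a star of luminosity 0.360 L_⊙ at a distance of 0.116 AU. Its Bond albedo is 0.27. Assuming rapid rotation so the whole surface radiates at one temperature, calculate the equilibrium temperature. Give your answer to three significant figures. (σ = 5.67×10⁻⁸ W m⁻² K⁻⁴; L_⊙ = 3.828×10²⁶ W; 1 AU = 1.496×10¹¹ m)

d = 0.116 AU = 1.74×10¹⁰ m.
L = 0.360 × 3.828×10²⁶ = 1.38×10²⁶ W.
Flux: S = L/(4πd²) = 1.38×10²⁶/(4π×(1.74×10¹⁰)²) = 3.64×10⁴ W m⁻².
Energy balance: absorbed = emitted ⇒ πR²·S(1−A) = 4πR²·σT_eq⁴, so T_eq⁴ = S(1−A)/(4σ).
T_eq = [3.64×10⁴ × 0.73 / (4 × 5.67×10⁻⁸)]^(1/4) = (1.17×10¹¹)^(1/4) = 585 K.

T_eq ≈ 585 K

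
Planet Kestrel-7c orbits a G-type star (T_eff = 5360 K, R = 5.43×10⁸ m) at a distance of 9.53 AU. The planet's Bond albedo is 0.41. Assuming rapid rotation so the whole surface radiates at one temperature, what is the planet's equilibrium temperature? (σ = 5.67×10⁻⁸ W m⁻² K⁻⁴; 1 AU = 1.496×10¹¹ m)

d = 9.53 AU = 1.43×10¹² m.
L = 4πR_⋆²σT_⋆⁴ = 4π(5.43×10⁸)² × 5.67×10⁻⁸ × (5360)⁴ = 1.73×10²⁶ W.
S = L/(4πd²) = 6.79 W m⁻².
Energy balance: absorbed = emitted ⇒ πR²·S(1−A) = 4πR²·σT_eq⁴, so T_eq⁴ = S(1−A)/(4σ).
T_eq = [6.79 × 0.59 / (4 × 5.67×10⁻⁸)]^(1/4) = (1.77×10⁷)^(1/4) = 64.8 K.

T_eq ≈ 64.8 K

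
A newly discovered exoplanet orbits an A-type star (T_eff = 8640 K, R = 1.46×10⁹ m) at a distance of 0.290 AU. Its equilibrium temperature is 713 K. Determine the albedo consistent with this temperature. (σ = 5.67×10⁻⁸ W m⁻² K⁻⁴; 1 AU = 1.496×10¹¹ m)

A ≈ 0.84

d = 0.290 AU = 4.34×10¹⁰ m.
L = 4πR_⋆²σT_⋆⁴ = 4π(1.46×10⁹)² × 5.67×10⁻⁸ × (8640)⁴ = 8.46×10²⁷ W.
S = L/(4πd²) = 3.58×10⁵ W m⁻².
From T_eq⁴ = S(1−A)/(4σ): 1−A = 4σT_eq⁴/S.
1−A = 4 × 5.67×10⁻⁸ × (713)⁴ / 3.58×10⁵ = 0.164.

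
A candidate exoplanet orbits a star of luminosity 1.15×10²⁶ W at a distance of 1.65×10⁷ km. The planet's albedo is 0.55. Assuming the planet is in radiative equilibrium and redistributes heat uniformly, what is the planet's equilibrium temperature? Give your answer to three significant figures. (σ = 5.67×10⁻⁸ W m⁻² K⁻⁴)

T_eq ≈ 508 K

d = 1.65×10⁷ km = 1.65×10¹⁰ m.
Flux: S = L/(4πd²) = 1.15×10²⁶/(4π×(1.65×10¹⁰)²) = 3.36×10⁴ W m⁻².
Energy balance: absorbed = emitted ⇒ πR²·S(1−A) = 4πR²·σT_eq⁴, so T_eq⁴ = S(1−A)/(4σ).
T_eq = [3.36×10⁴ × 0.45 / (4 × 5.67×10⁻⁸)]^(1/4) = (6.67×10¹⁰)^(1/4) = 508 K.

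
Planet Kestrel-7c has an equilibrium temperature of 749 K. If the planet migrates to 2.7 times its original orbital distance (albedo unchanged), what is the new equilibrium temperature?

T_eq ≈ 456 K

T_eq ∝ L^(1/4) · d^(−1/2).
T′ = 749 / 2.7^(1/2) = 456 K.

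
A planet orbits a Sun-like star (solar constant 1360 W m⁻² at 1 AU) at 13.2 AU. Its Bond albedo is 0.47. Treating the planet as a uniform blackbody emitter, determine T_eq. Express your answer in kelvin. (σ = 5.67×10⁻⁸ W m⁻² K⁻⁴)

Flux at 13.2 AU: S = 1360/13.2² = 7.81 W m⁻².
Energy balance: absorbed = emitted ⇒ πR²·S(1−A) = 4πR²·σT_eq⁴, so T_eq⁴ = S(1−A)/(4σ).
T_eq = [7.81 × 0.53 / (4 × 5.67×10⁻⁸)]^(1/4) = (1.82×10⁷)^(1/4) = 65.4 K.

T_eq ≈ 65.4 K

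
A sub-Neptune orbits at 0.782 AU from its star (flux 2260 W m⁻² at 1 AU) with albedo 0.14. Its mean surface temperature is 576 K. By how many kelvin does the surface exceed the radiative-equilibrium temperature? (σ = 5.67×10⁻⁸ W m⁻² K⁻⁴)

S = 2260/0.782² = 3696 W m⁻².
T_eq = [S(1−A)/(4σ)]^(1/4) = [3696×0.86/(4×5.67×10⁻⁸)]^(1/4) = 344.1 K.
ΔT = T_surf − T_eq = 576 − 344.1.

ΔT ≈ 231.9 K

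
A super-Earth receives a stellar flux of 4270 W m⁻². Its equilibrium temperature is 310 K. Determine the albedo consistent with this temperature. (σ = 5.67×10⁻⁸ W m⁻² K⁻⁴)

A ≈ 0.51

From T_eq⁴ = S(1−A)/(4σ): 1−A = 4σT_eq⁴/S.
1−A = 4 × 5.67×10⁻⁸ × (310)⁴ / 4270 = 0.491.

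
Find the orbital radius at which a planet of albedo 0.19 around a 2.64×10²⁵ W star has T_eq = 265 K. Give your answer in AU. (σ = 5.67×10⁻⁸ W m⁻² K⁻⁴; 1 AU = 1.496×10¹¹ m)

d ≈ 0.261 AU

From T_eq⁴ = L(1−A)/(16πσd²): d = √[L(1−A)/(16πσT_eq⁴)].
d = √[2.64×10²⁵ × 0.81 / (16π × 5.67×10⁻⁸ × (265)⁴)] = 3.90×10¹⁰ m = 0.261 AU.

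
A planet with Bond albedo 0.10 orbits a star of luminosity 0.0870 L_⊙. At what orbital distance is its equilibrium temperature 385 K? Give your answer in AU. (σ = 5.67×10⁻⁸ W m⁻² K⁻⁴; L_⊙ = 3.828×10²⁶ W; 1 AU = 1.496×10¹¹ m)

d ≈ 0.146 AU

L = 0.0870 × 3.828×10²⁶ = 3.33×10²⁵ W.
From T_eq⁴ = L(1−A)/(16πσd²): d = √[L(1−A)/(16πσT_eq⁴)].
d = √[3.33×10²⁵ × 0.90 / (16π × 5.67×10⁻⁸ × (385)⁴)] = 2.19×10¹⁰ m = 0.146 AU.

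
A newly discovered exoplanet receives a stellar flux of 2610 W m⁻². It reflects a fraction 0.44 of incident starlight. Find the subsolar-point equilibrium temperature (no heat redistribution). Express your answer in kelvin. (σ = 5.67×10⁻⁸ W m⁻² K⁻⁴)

At the subsolar point the surface absorbs S(1−A) and emits σT⁴ per unit area — no factor of 4, since only the local patch is in balance.
T = [2610 × 0.56 / 5.67×10⁻⁸]^(1/4) = (2.58×10¹⁰)^(1/4) = 401 K.

T_ss ≈ 401 K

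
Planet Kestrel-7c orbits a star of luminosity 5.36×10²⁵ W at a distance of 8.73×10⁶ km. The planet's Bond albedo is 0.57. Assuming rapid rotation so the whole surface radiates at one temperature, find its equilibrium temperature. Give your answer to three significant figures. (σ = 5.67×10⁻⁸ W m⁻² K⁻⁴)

d = 8.73×10⁶ km = 8.73×10⁹ m.
Flux: S = L/(4πd²) = 5.36×10²⁵/(4π×(8.73×10⁹)²) = 5.60×10⁴ W m⁻².
Energy balance: absorbed = emitted ⇒ πR²·S(1−A) = 4πR²·σT_eq⁴, so T_eq⁴ = S(1−A)/(4σ).
T_eq = [5.60×10⁴ × 0.43 / (4 × 5.67×10⁻⁸)]^(1/4) = (1.06×10¹¹)^(1/4) = 571 K.

T_eq ≈ 571 K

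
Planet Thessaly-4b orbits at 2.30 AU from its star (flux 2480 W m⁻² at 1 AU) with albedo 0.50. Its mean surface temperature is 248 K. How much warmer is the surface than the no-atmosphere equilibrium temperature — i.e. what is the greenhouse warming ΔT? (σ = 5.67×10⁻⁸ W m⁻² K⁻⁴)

ΔT ≈ 68.7 K

S = 2480/2.30² = 468.8 W m⁻².
T_eq = [S(1−A)/(4σ)]^(1/4) = [468.8×0.50/(4×5.67×10⁻⁸)]^(1/4) = 179.3 K.
ΔT = T_surf − T_eq = 248 − 179.3.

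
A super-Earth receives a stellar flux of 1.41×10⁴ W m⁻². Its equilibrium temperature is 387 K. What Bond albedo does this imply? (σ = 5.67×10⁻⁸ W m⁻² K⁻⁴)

A ≈ 0.64

From T_eq⁴ = S(1−A)/(4σ): 1−A = 4σT_eq⁴/S.
1−A = 4 × 5.67×10⁻⁸ × (387)⁴ / 1.41×10⁴ = 0.361.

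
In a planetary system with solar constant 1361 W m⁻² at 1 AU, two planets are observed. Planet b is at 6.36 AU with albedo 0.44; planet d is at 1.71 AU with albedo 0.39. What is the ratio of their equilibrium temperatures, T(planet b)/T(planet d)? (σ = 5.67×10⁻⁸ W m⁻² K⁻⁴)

T_eq = [S₀(1−A)/(4σd²)]^(1/4), so T ∝ (1−A)^(1/4) / √d.
T₁ = [1361×0.56/(4×5.67×10⁻⁸×6.36²)]^(1/4) = 95.47 K.
T₂ = [1361×0.61/(4×5.67×10⁻⁸×1.71²)]^(1/4) = 188.10 K.

T₁/T₂ ≈ 0.508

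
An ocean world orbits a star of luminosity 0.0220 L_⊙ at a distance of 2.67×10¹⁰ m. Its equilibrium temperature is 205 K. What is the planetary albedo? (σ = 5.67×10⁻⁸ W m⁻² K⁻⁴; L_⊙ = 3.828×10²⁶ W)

L = 0.0220 × 3.828×10²⁶ = 8.42×10²⁴ W.
Flux: S = L/(4πd²) = 8.42×10²⁴/(4π×(2.67×10¹⁰)²) = 940 W m⁻².
From T_eq⁴ = S(1−A)/(4σ): 1−A = 4σT_eq⁴/S.
1−A = 4 × 5.67×10⁻⁸ × (205)⁴ / 940 = 0.426.

A ≈ 0.57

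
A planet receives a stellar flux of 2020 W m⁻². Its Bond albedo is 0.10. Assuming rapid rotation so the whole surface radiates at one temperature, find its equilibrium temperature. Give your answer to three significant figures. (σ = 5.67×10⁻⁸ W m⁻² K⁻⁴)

T_eq ≈ 299 K

Energy balance: absorbed = emitted ⇒ πR²·S(1−A) = 4πR²·σT_eq⁴, so T_eq⁴ = S(1−A)/(4σ).
T_eq = [2020 × 0.90 / (4 × 5.67×10⁻⁸)]^(1/4) = (8.02×10⁹)^(1/4) = 299 K.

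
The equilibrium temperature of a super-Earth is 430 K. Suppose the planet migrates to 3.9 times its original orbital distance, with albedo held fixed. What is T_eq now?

T_eq ∝ L^(1/4) · d^(−1/2).
T′ = 430 / 3.9^(1/2) = 218 K.

T_eq ≈ 218 K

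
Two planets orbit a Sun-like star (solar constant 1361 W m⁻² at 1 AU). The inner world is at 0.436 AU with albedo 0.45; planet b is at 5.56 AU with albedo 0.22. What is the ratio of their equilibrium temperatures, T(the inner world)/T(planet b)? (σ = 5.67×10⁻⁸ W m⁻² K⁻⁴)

T_eq = [S₀(1−A)/(4σd²)]^(1/4), so T ∝ (1−A)^(1/4) / √d.
T₁ = [1361×0.55/(4×5.67×10⁻⁸×0.436²)]^(1/4) = 363.00 K.
T₂ = [1361×0.78/(4×5.67×10⁻⁸×5.56²)]^(1/4) = 110.93 K.

T₁/T₂ ≈ 3.272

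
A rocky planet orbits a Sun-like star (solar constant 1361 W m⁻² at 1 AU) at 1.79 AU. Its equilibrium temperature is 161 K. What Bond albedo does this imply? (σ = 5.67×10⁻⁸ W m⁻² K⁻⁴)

A ≈ 0.64

Flux at 1.79 AU: S = 1361/1.79² = 425 W m⁻².
From T_eq⁴ = S(1−A)/(4σ): 1−A = 4σT_eq⁴/S.
1−A = 4 × 5.67×10⁻⁸ × (161)⁴ / 425 = 0.359.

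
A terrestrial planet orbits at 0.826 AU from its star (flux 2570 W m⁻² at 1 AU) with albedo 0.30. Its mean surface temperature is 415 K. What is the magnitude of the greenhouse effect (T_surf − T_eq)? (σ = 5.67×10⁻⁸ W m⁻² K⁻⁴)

S = 2570/0.826² = 3767 W m⁻².
T_eq = [S(1−A)/(4σ)]^(1/4) = [3767×0.70/(4×5.67×10⁻⁸)]^(1/4) = 328.4 K.
ΔT = T_surf − T_eq = 415 − 328.4.

ΔT ≈ 86.6 K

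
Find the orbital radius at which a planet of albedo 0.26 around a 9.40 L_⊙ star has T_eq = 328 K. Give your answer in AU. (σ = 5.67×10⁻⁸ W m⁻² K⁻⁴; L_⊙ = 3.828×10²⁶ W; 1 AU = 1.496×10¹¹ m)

d ≈ 1.90 AU

L = 9.40 × 3.828×10²⁶ = 3.60×10²⁷ W.
From T_eq⁴ = L(1−A)/(16πσd²): d = √[L(1−A)/(16πσT_eq⁴)].
d = √[3.60×10²⁷ × 0.74 / (16π × 5.67×10⁻⁸ × (328)⁴)] = 2.84×10¹¹ m = 1.90 AU.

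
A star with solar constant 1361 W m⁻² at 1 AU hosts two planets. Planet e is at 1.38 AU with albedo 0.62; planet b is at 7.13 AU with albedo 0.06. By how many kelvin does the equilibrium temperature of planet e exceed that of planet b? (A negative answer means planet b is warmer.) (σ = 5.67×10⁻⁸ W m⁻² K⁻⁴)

ΔT ≈ 83.4 K

T_eq = [S₀(1−A)/(4σd²)]^(1/4), so T ∝ (1−A)^(1/4) / √d.
T₁ = [1361×0.38/(4×5.67×10⁻⁸×1.38²)]^(1/4) = 186.02 K.
T₂ = [1361×0.94/(4×5.67×10⁻⁸×7.13²)]^(1/4) = 102.63 K.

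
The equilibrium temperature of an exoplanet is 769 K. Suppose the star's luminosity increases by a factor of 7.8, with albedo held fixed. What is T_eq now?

T_eq ≈ 1290 K

T_eq ∝ L^(1/4) · d^(−1/2).
T′ = 769 × 7.8^(1/4) = 1290 K.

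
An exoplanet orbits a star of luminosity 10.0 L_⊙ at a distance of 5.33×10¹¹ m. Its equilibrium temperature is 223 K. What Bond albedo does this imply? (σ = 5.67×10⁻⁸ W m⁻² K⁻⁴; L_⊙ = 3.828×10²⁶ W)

L = 10.0 × 3.828×10²⁶ = 3.83×10²⁷ W.
Flux: S = L/(4πd²) = 3.83×10²⁷/(4π×(5.33×10¹¹)²) = 1070 W m⁻².
From T_eq⁴ = S(1−A)/(4σ): 1−A = 4σT_eq⁴/S.
1−A = 4 × 5.67×10⁻⁸ × (223)⁴ / 1070 = 0.523.

A ≈ 0.48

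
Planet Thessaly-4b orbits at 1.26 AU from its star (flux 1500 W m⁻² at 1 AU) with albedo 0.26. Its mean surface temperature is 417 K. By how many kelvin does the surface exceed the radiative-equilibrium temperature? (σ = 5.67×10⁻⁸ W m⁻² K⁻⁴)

ΔT ≈ 181.4 K

S = 1500/1.26² = 944.8 W m⁻².
T_eq = [S(1−A)/(4σ)]^(1/4) = [944.8×0.74/(4×5.67×10⁻⁸)]^(1/4) = 235.6 K.
ΔT = T_surf − T_eq = 417 − 235.6.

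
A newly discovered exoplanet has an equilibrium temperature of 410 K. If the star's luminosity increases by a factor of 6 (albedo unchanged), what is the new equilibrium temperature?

T_eq ∝ L^(1/4) · d^(−1/2).
T′ = 410 × 6^(1/4) = 642 K.

T_eq ≈ 642 K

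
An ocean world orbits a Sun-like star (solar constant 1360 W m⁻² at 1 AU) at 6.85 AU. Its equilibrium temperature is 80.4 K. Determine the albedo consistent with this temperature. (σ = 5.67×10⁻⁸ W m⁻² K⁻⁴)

A ≈ 0.67

Flux at 6.85 AU: S = 1360/6.85² = 29.0 W m⁻².
From T_eq⁴ = S(1−A)/(4σ): 1−A = 4σT_eq⁴/S.
1−A = 4 × 5.67×10⁻⁸ × (80.4)⁴ / 29.0 = 0.327.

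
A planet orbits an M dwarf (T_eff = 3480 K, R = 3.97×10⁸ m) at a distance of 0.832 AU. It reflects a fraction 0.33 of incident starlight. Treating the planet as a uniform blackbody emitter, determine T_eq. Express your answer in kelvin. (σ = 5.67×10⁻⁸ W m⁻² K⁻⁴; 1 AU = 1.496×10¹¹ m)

d = 0.832 AU = 1.24×10¹¹ m.
L = 4πR_⋆²σT_⋆⁴ = 4π(3.97×10⁸)² × 5.67×10⁻⁸ × (3480)⁴ = 1.65×10²⁵ W.
S = L/(4πd²) = 84.6 W m⁻².
Energy balance: absorbed = emitted ⇒ πR²·S(1−A) = 4πR²·σT_eq⁴, so T_eq⁴ = S(1−A)/(4σ).
T_eq = [84.6 × 0.67 / (4 × 5.67×10⁻⁸)]^(1/4) = (2.50×10⁸)^(1/4) = 126 K.

T_eq ≈ 126 K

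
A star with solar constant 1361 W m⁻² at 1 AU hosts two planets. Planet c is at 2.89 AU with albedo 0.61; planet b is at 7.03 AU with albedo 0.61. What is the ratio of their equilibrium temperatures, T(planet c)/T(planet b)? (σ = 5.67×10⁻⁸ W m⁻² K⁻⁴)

T₁/T₂ ≈ 1.560

T_eq = [S₀(1−A)/(4σd²)]^(1/4), so T ∝ (1−A)^(1/4) / √d.
T₁ = [1361×0.39/(4×5.67×10⁻⁸×2.89²)]^(1/4) = 129.38 K.
T₂ = [1361×0.39/(4×5.67×10⁻⁸×7.03²)]^(1/4) = 82.95 K.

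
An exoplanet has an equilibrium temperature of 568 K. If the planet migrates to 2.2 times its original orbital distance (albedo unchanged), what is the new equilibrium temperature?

T_eq ≈ 383 K

T_eq ∝ L^(1/4) · d^(−1/2).
T′ = 568 / 2.2^(1/2) = 383 K.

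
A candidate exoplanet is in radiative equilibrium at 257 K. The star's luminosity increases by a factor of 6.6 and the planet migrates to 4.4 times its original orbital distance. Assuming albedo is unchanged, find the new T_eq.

T_eq ≈ 196 K

T_eq ∝ L^(1/4) · d^(−1/2).
T′ = 257 × 6.6^(1/4) / 4.4^(1/2) = 196 K.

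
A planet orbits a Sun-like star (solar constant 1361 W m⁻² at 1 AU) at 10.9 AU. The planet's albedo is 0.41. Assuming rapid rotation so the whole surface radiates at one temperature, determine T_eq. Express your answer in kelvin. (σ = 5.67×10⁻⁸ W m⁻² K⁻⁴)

Flux at 10.9 AU: S = 1361/10.9² = 11.5 W m⁻².
Energy balance: absorbed = emitted ⇒ πR²·S(1−A) = 4πR²·σT_eq⁴, so T_eq⁴ = S(1−A)/(4σ).
T_eq = [11.5 × 0.59 / (4 × 5.67×10⁻⁸)]^(1/4) = (2.98×10⁷)^(1/4) = 73.9 K.

T_eq ≈ 73.9 K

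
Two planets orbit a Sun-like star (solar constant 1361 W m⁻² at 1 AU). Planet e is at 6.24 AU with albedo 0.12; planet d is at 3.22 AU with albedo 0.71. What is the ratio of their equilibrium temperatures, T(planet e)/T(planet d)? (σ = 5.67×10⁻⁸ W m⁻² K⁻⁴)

T_eq = [S₀(1−A)/(4σd²)]^(1/4), so T ∝ (1−A)^(1/4) / √d.
T₁ = [1361×0.88/(4×5.67×10⁻⁸×6.24²)]^(1/4) = 107.92 K.
T₂ = [1361×0.29/(4×5.67×10⁻⁸×3.22²)]^(1/4) = 113.82 K.

T₁/T₂ ≈ 0.948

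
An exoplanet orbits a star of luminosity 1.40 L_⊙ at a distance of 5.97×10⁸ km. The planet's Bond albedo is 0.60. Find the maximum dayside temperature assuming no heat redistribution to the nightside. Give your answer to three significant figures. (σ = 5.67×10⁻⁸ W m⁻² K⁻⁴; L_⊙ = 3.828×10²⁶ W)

T_ss ≈ 170 K

d = 5.97×10⁸ km = 5.97×10¹¹ m.
L = 1.40 × 3.828×10²⁶ = 5.36×10²⁶ W.
Flux: S = L/(4πd²) = 5.36×10²⁶/(4π×(5.97×10¹¹)²) = 120 W m⁻².
With no redistribution each surface element balances locally: S(1−A) = σT⁴.
T = [120 × 0.40 / 5.67×10⁻⁸]^(1/4) = (8.44×10⁸)^(1/4) = 170 K.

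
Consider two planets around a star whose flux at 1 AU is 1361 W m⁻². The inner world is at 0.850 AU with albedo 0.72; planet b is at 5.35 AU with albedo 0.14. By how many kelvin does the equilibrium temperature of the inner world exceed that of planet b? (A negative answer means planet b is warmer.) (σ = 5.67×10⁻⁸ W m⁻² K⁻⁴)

T_eq = [S₀(1−A)/(4σd²)]^(1/4), so T ∝ (1−A)^(1/4) / √d.
T₁ = [1361×0.28/(4×5.67×10⁻⁸×0.850²)]^(1/4) = 219.60 K.
T₂ = [1361×0.86/(4×5.67×10⁻⁸×5.35²)]^(1/4) = 115.88 K.

ΔT ≈ 103.7 K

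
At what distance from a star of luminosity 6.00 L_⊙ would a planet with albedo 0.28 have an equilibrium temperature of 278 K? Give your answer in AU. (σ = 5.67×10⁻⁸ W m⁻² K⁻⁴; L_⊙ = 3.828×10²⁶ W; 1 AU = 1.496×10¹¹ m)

d ≈ 2.08 AU

L = 6.00 × 3.828×10²⁶ = 2.30×10²⁷ W.
From T_eq⁴ = L(1−A)/(16πσd²): d = √[L(1−A)/(16πσT_eq⁴)].
d = √[2.30×10²⁷ × 0.72 / (16π × 5.67×10⁻⁸ × (278)⁴)] = 3.12×10¹¹ m = 2.08 AU.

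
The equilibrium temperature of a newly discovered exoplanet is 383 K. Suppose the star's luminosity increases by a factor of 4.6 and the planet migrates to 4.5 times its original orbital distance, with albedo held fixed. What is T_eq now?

T_eq ∝ L^(1/4) · d^(−1/2).
T′ = 383 × 4.6^(1/4) / 4.5^(1/2) = 264 K.

T_eq ≈ 264 K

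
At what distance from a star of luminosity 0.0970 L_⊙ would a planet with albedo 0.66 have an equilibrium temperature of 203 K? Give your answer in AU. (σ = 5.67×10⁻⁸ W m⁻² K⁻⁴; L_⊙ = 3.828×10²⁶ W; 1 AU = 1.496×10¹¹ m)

L = 0.0970 × 3.828×10²⁶ = 3.71×10²⁵ W.
From T_eq⁴ = L(1−A)/(16πσd²): d = √[L(1−A)/(16πσT_eq⁴)].
d = √[3.71×10²⁵ × 0.34 / (16π × 5.67×10⁻⁸ × (203)⁴)] = 5.11×10¹⁰ m = 0.341 AU.

d ≈ 0.341 AU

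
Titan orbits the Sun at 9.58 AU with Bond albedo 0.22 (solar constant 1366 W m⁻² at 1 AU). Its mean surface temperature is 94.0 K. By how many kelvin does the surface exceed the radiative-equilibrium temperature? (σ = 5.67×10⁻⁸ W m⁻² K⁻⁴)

ΔT ≈ 9.4 K

S = 1366/9.58² = 14.88 W m⁻².
T_eq = [S(1−A)/(4σ)]^(1/4) = [14.88×0.78/(4×5.67×10⁻⁸)]^(1/4) = 84.6 K.
ΔT = T_surf − T_eq = 94 − 84.6.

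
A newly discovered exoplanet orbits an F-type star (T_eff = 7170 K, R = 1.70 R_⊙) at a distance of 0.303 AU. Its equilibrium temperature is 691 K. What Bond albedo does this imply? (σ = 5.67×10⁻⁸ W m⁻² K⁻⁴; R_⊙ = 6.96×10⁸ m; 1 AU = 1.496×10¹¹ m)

R_⋆ = 1.70 × 6.96×10⁸ = 1.18×10⁹ m.
d = 0.303 AU = 4.53×10¹⁰ m.
L = 4πR_⋆²σT_⋆⁴ = 4π(1.18×10⁹)² × 5.67×10⁻⁸ × (7170)⁴ = 2.64×10²⁷ W.
S = L/(4πd²) = 1.02×10⁵ W m⁻².
From T_eq⁴ = S(1−A)/(4σ): 1−A = 4σT_eq⁴/S.
1−A = 4 × 5.67×10⁻⁸ × (691)⁴ / 1.02×10⁵ = 0.506.

A ≈ 0.49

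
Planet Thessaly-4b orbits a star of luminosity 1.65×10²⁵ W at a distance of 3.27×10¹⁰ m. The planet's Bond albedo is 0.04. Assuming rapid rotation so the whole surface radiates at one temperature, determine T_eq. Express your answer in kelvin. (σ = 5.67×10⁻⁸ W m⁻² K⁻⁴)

Flux: S = L/(4πd²) = 1.65×10²⁵/(4π×(3.27×10¹⁰)²) = 1230 W m⁻².
Energy balance: absorbed = emitted ⇒ πR²·S(1−A) = 4πR²·σT_eq⁴, so T_eq⁴ = S(1−A)/(4σ).
T_eq = [1230 × 0.96 / (4 × 5.67×10⁻⁸)]^(1/4) = (5.20×10⁹)^(1/4) = 269 K.

T_eq ≈ 269 K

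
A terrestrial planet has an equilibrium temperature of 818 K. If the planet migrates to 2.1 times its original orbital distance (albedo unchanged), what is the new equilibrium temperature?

T_eq ∝ L^(1/4) · d^(−1/2).
T′ = 818 / 2.1^(1/2) = 564 K.

T_eq ≈ 564 K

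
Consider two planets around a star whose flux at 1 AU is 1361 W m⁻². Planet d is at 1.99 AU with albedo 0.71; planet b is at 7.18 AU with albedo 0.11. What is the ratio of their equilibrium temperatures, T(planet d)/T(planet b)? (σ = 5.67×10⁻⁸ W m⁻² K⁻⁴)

T₁/T₂ ≈ 1.435

T_eq = [S₀(1−A)/(4σd²)]^(1/4), so T ∝ (1−A)^(1/4) / √d.
T₁ = [1361×0.29/(4×5.67×10⁻⁸×1.99²)]^(1/4) = 144.79 K.
T₂ = [1361×0.89/(4×5.67×10⁻⁸×7.18²)]^(1/4) = 100.89 K.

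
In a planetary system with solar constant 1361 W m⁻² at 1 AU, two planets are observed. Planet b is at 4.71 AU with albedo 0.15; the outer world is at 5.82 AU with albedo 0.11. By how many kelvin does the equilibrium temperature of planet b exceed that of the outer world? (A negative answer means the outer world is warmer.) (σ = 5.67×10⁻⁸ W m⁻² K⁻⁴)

ΔT ≈ 11.1 K

T_eq = [S₀(1−A)/(4σd²)]^(1/4), so T ∝ (1−A)^(1/4) / √d.
T₁ = [1361×0.85/(4×5.67×10⁻⁸×4.71²)]^(1/4) = 123.14 K.
T₂ = [1361×0.89/(4×5.67×10⁻⁸×5.82²)]^(1/4) = 112.06 K.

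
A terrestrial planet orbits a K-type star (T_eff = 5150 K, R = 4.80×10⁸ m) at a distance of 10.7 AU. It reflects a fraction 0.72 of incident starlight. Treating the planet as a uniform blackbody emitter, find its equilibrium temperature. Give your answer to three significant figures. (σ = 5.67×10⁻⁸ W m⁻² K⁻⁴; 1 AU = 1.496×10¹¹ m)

T_eq ≈ 45.9 K

d = 10.7 AU = 1.60×10¹² m.
L = 4πR_⋆²σT_⋆⁴ = 4π(4.80×10⁸)² × 5.67×10⁻⁸ × (5150)⁴ = 1.15×10²⁶ W.
S = L/(4πd²) = 3.59 W m⁻².
Energy balance: absorbed = emitted ⇒ πR²·S(1−A) = 4πR²·σT_eq⁴, so T_eq⁴ = S(1−A)/(4σ).
T_eq = [3.59 × 0.28 / (4 × 5.67×10⁻⁸)]^(1/4) = (4.43×10⁶)^(1/4) = 45.9 K.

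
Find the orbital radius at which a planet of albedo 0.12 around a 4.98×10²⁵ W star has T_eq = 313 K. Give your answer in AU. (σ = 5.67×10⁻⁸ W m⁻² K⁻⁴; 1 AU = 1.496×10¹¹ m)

d ≈ 0.268 AU

From T_eq⁴ = L(1−A)/(16πσd²): d = √[L(1−A)/(16πσT_eq⁴)].
d = √[4.98×10²⁵ × 0.88 / (16π × 5.67×10⁻⁸ × (313)⁴)] = 4.00×10¹⁰ m = 0.268 AU.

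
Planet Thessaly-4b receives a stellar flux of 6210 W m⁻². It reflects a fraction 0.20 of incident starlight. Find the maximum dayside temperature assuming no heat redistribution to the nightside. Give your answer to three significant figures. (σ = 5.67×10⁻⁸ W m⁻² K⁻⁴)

T_ss ≈ 544 K

With no redistribution each surface element balances locally: S(1−A) = σT⁴.
T = [6210 × 0.80 / 5.67×10⁻⁸]^(1/4) = (8.76×10¹⁰)^(1/4) = 544 K.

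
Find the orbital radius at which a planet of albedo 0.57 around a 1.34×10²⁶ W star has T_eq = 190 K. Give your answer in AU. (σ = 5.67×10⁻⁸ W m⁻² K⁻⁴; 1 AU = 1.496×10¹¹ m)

From T_eq⁴ = L(1−A)/(16πσd²): d = √[L(1−A)/(16πσT_eq⁴)].
d = √[1.34×10²⁶ × 0.43 / (16π × 5.67×10⁻⁸ × (190)⁴)] = 1.25×10¹¹ m = 0.833 AU.

d ≈ 0.833 AU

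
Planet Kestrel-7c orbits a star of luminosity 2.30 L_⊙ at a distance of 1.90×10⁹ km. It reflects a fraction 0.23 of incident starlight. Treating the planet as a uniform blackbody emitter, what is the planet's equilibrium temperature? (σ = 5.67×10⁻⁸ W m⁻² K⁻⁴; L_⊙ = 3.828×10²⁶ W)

d = 1.90×10⁹ km = 1.90×10¹² m.
L = 2.30 × 3.828×10²⁶ = 8.80×10²⁶ W.
Flux: S = L/(4πd²) = 8.80×10²⁶/(4π×(1.90×10¹²)²) = 19.4 W m⁻².
Energy balance: absorbed = emitted ⇒ πR²·S(1−A) = 4πR²·σT_eq⁴, so T_eq⁴ = S(1−A)/(4σ).
T_eq = [19.4 × 0.77 / (4 × 5.67×10⁻⁸)]^(1/4) = (6.59×10⁷)^(1/4) = 90.1 K.

T_eq ≈ 90.1 K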